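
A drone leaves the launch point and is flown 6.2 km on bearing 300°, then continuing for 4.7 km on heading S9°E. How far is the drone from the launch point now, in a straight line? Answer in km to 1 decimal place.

Leg 1 (300°, 6.2 km): east 6.2 sin 300° = -5.37, north 6.2 cos 300° = 3.10
Leg 2 (S9°E, 4.7 km): east 4.7 sin 171° = 0.74, north 4.7 cos 171° = -4.64
Net: -4.63 east, -1.54 north. Distance = √((-4.63)² + (-1.54)²) = 4.884 km.

4.9 km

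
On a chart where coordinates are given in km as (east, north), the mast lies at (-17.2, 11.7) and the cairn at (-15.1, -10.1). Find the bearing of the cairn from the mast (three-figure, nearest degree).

174°

Δeast = -15.1 − -17.2 = 2.10; Δnorth = -10.1 − 11.7 = -21.80.
Bearing = atan2(Δeast, Δnorth) mod 360° = 174.50° ≈ 174°.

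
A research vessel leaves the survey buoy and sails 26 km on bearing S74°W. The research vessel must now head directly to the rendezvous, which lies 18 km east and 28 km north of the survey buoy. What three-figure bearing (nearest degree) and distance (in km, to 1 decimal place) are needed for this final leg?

Leg 1 (S74°W, 26 km): east 26 sin 254° = -24.99, north 26 cos 254° = -7.17
Current position: (-24.99, -7.17). Target: (18, 28). Remaining: Δeast = 42.99, Δnorth = 35.17.
Bearing = atan2(42.99, 35.17) mod 360° = 50.72°; distance = √((42.99)² + (35.17)²) = 55.543 km.

051°, 55.5 km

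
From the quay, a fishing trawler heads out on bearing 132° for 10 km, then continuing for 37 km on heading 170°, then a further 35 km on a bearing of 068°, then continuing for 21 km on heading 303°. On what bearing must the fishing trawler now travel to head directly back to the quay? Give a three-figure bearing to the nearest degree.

Leg 1 (132°, 10 km): east 10 sin 132° = 7.43, north 10 cos 132° = -6.69
Leg 2 (170°, 37 km): east 37 sin 170° = 6.42, north 37 cos 170° = -36.44
Leg 3 (068°, 35 km): east 35 sin 68° = 32.45, north 35 cos 68° = 13.11
Leg 4 (303°, 21 km): east 21 sin 303° = -17.61, north 21 cos 303° = 11.44
Net displacement: 28.70 east, -18.58 north. Direction back to start is (-28.70, 18.58): bearing = atan2(-28.70, 18.58) mod 360° = 302.92° ≈ 303°.

303°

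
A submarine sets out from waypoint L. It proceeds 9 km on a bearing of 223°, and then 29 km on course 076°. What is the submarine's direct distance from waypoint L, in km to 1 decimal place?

Leg 1 (223°, 9 km): east 9 sin 223° = -6.14, north 9 cos 223° = -6.58
Leg 2 (076°, 29 km): east 29 sin 76° = 28.14, north 29 cos 76° = 7.02
Net: 22.00 east, 0.43 north. Distance = √((22.00)² + (0.43)²) = 22.005 km.

22.0 km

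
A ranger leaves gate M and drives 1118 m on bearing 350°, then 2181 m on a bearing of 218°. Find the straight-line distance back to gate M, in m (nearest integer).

1656 m

Leg 1 (350°, 1118 m): east 1118 sin 350° = -194.14, north 1118 cos 350° = 1101.02
Leg 2 (218°, 2181 m): east 2181 sin 218° = -1342.76, north 2181 cos 218° = -1718.65
Net: -1536.90 east, -617.64 north. Distance = √((-1536.90)² + (-617.64)²) = 1656.359 m.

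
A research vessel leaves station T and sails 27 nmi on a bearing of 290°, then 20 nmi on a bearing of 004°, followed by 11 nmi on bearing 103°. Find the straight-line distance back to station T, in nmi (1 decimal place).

29.8 nmi

Leg 1 (290°, 27 nmi): east 27 sin 290° = -25.37, north 27 cos 290° = 9.23
Leg 2 (004°, 20 nmi): east 20 sin 4° = 1.40, north 20 cos 4° = 19.95
Leg 3 (103°, 11 nmi): east 11 sin 103° = 10.72, north 11 cos 103° = -2.47
Net: -13.26 east, 26.71 north. Distance = √((-13.26)² + (26.71)²) = 29.821 nmi.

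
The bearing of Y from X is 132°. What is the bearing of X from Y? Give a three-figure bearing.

312°

Back-bearing = 132° + 180° = 312°.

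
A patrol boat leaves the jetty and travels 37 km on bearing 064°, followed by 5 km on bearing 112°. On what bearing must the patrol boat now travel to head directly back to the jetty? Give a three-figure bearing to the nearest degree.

Leg 1 (064°, 37 km): east 37 sin 64° = 33.26, north 37 cos 64° = 16.22
Leg 2 (112°, 5 km): east 5 sin 112° = 4.64, north 5 cos 112° = -1.87
Net displacement: 37.89 east, 14.35 north. Direction back to start is (-37.89, -14.35): bearing = atan2(-37.89, -14.35) mod 360° = 249.26° ≈ 249°.

249°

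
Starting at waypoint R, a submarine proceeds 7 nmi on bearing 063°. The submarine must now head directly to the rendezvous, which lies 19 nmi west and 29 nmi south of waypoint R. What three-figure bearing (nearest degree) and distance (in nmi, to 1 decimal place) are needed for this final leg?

218°, 40.9 nmi

Leg 1 (063°, 7 nmi): east 7 sin 63° = 6.24, north 7 cos 63° = 3.18
Current position: (6.24, 3.18). Target: (-19, -29). Remaining: Δeast = -25.24, Δnorth = -32.18.
Bearing = atan2(-25.24, -32.18) mod 360° = 218.11°; distance = √((-25.24)² + (-32.18)²) = 40.894 nmi.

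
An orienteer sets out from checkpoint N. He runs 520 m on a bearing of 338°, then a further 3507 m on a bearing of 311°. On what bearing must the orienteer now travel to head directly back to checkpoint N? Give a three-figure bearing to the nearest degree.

134°

Leg 1 (338°, 520 m): east 520 sin 338° = -194.80, north 520 cos 338° = 482.14
Leg 2 (311°, 3507 m): east 3507 sin 311° = -2646.77, north 3507 cos 311° = 2300.80
Net displacement: -2841.56 east, 2782.93 north. Direction back to start is (2841.56, -2782.93): bearing = atan2(2841.56, -2782.93) mod 360° = 134.40° ≈ 134°.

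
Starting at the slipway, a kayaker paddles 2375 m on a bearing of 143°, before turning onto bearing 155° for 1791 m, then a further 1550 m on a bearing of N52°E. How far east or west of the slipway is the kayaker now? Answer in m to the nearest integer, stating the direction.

3408 m east

Leg 1 (143°, 2375 m): east 2375 sin 143° = 1429.31, north 2375 cos 143° = -1896.76
Leg 2 (155°, 1791 m): east 1791 sin 155° = 756.91, north 1791 cos 155° = -1623.20
Leg 3 (N52°E, 1550 m): east 1550 sin 52° = 1221.42, north 1550 cos 52° = 954.28
Net east component: 3407.64 m.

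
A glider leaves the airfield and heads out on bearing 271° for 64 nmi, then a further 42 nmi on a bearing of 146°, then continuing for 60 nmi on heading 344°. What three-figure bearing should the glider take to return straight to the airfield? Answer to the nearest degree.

Leg 1 (271°, 64 nmi): east 64 sin 271° = -63.99, north 64 cos 271° = 1.12
Leg 2 (146°, 42 nmi): east 42 sin 146° = 23.49, north 42 cos 146° = -34.82
Leg 3 (344°, 60 nmi): east 60 sin 344° = -16.54, north 60 cos 344° = 57.68
Net displacement: -57.04 east, 23.97 north. Direction back to start is (57.04, -23.97): bearing = atan2(57.04, -23.97) mod 360° = 112.80° ≈ 113°.

113°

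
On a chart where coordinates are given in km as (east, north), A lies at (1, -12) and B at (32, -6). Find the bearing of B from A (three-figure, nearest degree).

079°

Δeast = 32 − 1 = 31.00; Δnorth = -6 − -12 = 6.00.
Bearing = atan2(Δeast, Δnorth) mod 360° = 79.05° ≈ 079°.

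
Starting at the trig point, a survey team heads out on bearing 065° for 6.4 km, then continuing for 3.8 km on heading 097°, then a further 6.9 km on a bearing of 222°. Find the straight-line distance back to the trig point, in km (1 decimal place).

Leg 1 (065°, 6.4 km): east 6.4 sin 65° = 5.80, north 6.4 cos 65° = 2.70
Leg 2 (097°, 3.8 km): east 3.8 sin 97° = 3.77, north 3.8 cos 97° = -0.46
Leg 3 (222°, 6.9 km): east 6.9 sin 222° = -4.62, north 6.9 cos 222° = -5.13
Net: 4.96 east, -2.89 north. Distance = √((4.96)² + (-2.89)²) = 5.734 km.

5.7 km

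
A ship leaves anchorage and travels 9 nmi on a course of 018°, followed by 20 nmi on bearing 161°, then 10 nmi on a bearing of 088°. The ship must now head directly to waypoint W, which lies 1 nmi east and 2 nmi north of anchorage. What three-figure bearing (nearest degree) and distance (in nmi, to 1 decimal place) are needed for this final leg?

Leg 1 (018°, 9 nmi): east 9 sin 18° = 2.78, north 9 cos 18° = 8.56
Leg 2 (161°, 20 nmi): east 20 sin 161° = 6.51, north 20 cos 161° = -18.91
Leg 3 (088°, 10 nmi): east 10 sin 88° = 9.99, north 10 cos 88° = 0.35
Current position: (19.29, -10.00). Target: (1, 2). Remaining: Δeast = -18.29, Δnorth = 12.00.
Bearing = atan2(-18.29, 12.00) mod 360° = 303.28°; distance = √((-18.29)² + (12.00)²) = 21.873 nmi.

303°, 21.9 nmi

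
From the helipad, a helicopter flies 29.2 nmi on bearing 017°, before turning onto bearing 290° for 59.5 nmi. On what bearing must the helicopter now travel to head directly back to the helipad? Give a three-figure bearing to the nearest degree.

136°

Leg 1 (017°, 29.2 nmi): east 29.2 sin 17° = 8.54, north 29.2 cos 17° = 27.92
Leg 2 (290°, 59.5 nmi): east 59.5 sin 290° = -55.91, north 59.5 cos 290° = 20.35
Net displacement: -47.37 east, 48.27 north. Direction back to start is (47.37, -48.27): bearing = atan2(47.37, -48.27) mod 360° = 135.54° ≈ 136°.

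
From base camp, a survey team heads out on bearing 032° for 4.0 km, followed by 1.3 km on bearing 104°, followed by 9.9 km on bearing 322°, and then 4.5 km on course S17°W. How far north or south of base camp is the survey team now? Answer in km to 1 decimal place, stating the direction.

6.6 km north

Leg 1 (032°, 4.0 km): east 4.0 sin 32° = 2.12, north 4.0 cos 32° = 3.39
Leg 2 (104°, 1.3 km): east 1.3 sin 104° = 1.26, north 1.3 cos 104° = -0.31
Leg 3 (322°, 9.9 km): east 9.9 sin 322° = -6.10, north 9.9 cos 322° = 7.80
Leg 4 (S17°W, 4.5 km): east 4.5 sin 197° = -1.32, north 4.5 cos 197° = -4.30
Net north component: 6.58 km.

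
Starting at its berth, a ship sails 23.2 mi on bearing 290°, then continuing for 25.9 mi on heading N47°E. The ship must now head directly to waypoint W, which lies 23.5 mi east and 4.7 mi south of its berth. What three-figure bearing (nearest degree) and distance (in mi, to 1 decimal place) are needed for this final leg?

139°, 40.2 mi

Leg 1 (290°, 23.2 mi): east 23.2 sin 290° = -21.80, north 23.2 cos 290° = 7.93
Leg 2 (N47°E, 25.9 mi): east 25.9 sin 47° = 18.94, north 25.9 cos 47° = 17.66
Current position: (-2.86, 25.60). Target: (23.5, -4.7). Remaining: Δeast = 26.36, Δnorth = -30.30.
Bearing = atan2(26.36, -30.30) mod 360° = 138.98°; distance = √((26.36)² + (-30.30)²) = 40.160 mi.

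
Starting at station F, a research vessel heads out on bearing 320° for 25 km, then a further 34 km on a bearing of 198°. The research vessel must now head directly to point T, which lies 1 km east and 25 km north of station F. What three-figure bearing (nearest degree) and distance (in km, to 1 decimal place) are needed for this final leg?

Leg 1 (320°, 25 km): east 25 sin 320° = -16.07, north 25 cos 320° = 19.15
Leg 2 (198°, 34 km): east 34 sin 198° = -10.51, north 34 cos 198° = -32.34
Current position: (-26.58, -13.18). Target: (1, 25). Remaining: Δeast = 27.58, Δnorth = 38.18.
Bearing = atan2(27.58, 38.18) mod 360° = 35.84°; distance = √((27.58)² + (38.18)²) = 47.101 km.

036°, 47.1 km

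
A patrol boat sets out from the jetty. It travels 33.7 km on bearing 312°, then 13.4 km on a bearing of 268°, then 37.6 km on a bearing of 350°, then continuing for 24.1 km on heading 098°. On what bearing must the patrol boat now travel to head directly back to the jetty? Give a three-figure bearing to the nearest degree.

Leg 1 (312°, 33.7 km): east 33.7 sin 312° = -25.04, north 33.7 cos 312° = 22.55
Leg 2 (268°, 13.4 km): east 13.4 sin 268° = -13.39, north 13.4 cos 268° = -0.47
Leg 3 (350°, 37.6 km): east 37.6 sin 350° = -6.53, north 37.6 cos 350° = 37.03
Leg 4 (098°, 24.1 km): east 24.1 sin 98° = 23.87, north 24.1 cos 98° = -3.35
Net displacement: -21.10 east, 55.76 north. Direction back to start is (21.10, -55.76): bearing = atan2(21.10, -55.76) mod 360° = 159.27° ≈ 159°.

159°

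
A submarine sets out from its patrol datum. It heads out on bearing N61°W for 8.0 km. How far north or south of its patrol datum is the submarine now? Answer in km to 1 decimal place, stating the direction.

3.9 km north

Leg 1 (N61°W, 8.0 km): east 8.0 sin 299° = -7.00, north 8.0 cos 299° = 3.88
Net north component: 3.88 km.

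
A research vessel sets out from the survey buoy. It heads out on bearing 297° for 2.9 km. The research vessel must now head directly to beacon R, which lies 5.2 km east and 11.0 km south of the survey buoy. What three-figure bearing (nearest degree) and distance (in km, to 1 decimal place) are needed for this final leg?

148°, 14.6 km

Leg 1 (297°, 2.9 km): east 2.9 sin 297° = -2.58, north 2.9 cos 297° = 1.32
Current position: (-2.58, 1.32). Target: (5.2, -11.0). Remaining: Δeast = 7.78, Δnorth = -12.32.
Bearing = atan2(7.78, -12.32) mod 360° = 147.71°; distance = √((7.78)² + (-12.32)²) = 14.570 km.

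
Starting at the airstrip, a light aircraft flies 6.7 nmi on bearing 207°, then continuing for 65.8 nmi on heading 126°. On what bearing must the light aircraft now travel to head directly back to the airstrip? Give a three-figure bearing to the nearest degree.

312°

Leg 1 (207°, 6.7 nmi): east 6.7 sin 207° = -3.04, north 6.7 cos 207° = -5.97
Leg 2 (126°, 65.8 nmi): east 65.8 sin 126° = 53.23, north 65.8 cos 126° = -38.68
Net displacement: 50.19 east, -44.65 north. Direction back to start is (-50.19, 44.65): bearing = atan2(-50.19, 44.65) mod 360° = 311.65° ≈ 312°.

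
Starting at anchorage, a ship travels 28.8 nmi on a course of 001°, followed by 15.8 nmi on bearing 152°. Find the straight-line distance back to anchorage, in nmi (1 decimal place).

Leg 1 (001°, 28.8 nmi): east 28.8 sin 1° = 0.50, north 28.8 cos 1° = 28.80
Leg 2 (152°, 15.8 nmi): east 15.8 sin 152° = 7.42, north 15.8 cos 152° = -13.95
Net: 7.92 east, 14.85 north. Distance = √((7.92)² + (14.85)²) = 16.826 nmi.

16.8 nmi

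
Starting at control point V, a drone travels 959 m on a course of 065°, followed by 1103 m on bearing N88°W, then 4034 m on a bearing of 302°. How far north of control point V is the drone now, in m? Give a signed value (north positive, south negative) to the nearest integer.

Leg 1 (065°, 959 m): east 959 sin 65° = 869.15, north 959 cos 65° = 405.29
Leg 2 (N88°W, 1103 m): east 1103 sin 272° = -1102.33, north 1103 cos 272° = 38.49
Leg 3 (302°, 4034 m): east 4034 sin 302° = -3421.03, north 4034 cos 302° = 2137.69
Net north component: 2581.48 m.

2581 m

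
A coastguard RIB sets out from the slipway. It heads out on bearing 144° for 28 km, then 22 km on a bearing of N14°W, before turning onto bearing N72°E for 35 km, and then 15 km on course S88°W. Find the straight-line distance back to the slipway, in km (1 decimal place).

Leg 1 (144°, 28 km): east 28 sin 144° = 16.46, north 28 cos 144° = -22.65
Leg 2 (N14°W, 22 km): east 22 sin 346° = -5.32, north 22 cos 346° = 21.35
Leg 3 (N72°E, 35 km): east 35 sin 72° = 33.29, north 35 cos 72° = 10.82
Leg 4 (S88°W, 15 km): east 15 sin 268° = -14.99, north 15 cos 268° = -0.52
Net: 29.43 east, 8.99 north. Distance = √((29.43)² + (8.99)²) = 30.773 km.

30.8 km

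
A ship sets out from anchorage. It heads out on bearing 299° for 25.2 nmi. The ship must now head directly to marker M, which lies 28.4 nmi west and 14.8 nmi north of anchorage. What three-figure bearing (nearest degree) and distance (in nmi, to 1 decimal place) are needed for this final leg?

Leg 1 (299°, 25.2 nmi): east 25.2 sin 299° = -22.04, north 25.2 cos 299° = 12.22
Current position: (-22.04, 12.22). Target: (-28.4, 14.8). Remaining: Δeast = -6.36, Δnorth = 2.58.
Bearing = atan2(-6.36, 2.58) mod 360° = 292.10°; distance = √((-6.36)² + (2.58)²) = 6.864 nmi.

292°, 6.9 nmi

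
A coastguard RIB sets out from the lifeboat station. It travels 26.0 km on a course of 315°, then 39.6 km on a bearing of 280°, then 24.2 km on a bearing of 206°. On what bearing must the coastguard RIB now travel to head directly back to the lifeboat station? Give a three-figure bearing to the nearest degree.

Leg 1 (315°, 26.0 km): east 26.0 sin 315° = -18.38, north 26.0 cos 315° = 18.38
Leg 2 (280°, 39.6 km): east 39.6 sin 280° = -39.00, north 39.6 cos 280° = 6.88
Leg 3 (206°, 24.2 km): east 24.2 sin 206° = -10.61, north 24.2 cos 206° = -21.75
Net displacement: -67.99 east, 3.51 north. Direction back to start is (67.99, -3.51): bearing = atan2(67.99, -3.51) mod 360° = 92.96° ≈ 093°.

093°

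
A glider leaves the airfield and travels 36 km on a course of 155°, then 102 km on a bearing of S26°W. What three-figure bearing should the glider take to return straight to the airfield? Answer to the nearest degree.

Leg 1 (155°, 36 km): east 36 sin 155° = 15.21, north 36 cos 155° = -32.63
Leg 2 (S26°W, 102 km): east 102 sin 206° = -44.71, north 102 cos 206° = -91.68
Net displacement: -29.50 east, -124.30 north. Direction back to start is (29.50, 124.30): bearing = atan2(29.50, 124.30) mod 360° = 13.35° ≈ 013°.

013°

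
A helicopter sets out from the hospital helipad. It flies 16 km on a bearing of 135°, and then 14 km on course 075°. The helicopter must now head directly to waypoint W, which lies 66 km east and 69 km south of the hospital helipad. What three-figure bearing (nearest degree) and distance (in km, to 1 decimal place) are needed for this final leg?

Leg 1 (135°, 16 km): east 16 sin 135° = 11.31, north 16 cos 135° = -11.31
Leg 2 (075°, 14 km): east 14 sin 75° = 13.52, north 14 cos 75° = 3.62
Current position: (24.84, -7.69). Target: (66, -69). Remaining: Δeast = 41.16, Δnorth = -61.31.
Bearing = atan2(41.16, -61.31) mod 360° = 146.12°; distance = √((41.16)² + (-61.31)²) = 73.847 km.

146°, 73.8 km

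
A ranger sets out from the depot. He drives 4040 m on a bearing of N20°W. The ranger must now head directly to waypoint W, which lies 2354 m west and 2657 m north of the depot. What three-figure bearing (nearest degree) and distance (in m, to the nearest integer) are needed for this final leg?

Leg 1 (N20°W, 4040 m): east 4040 sin 340° = -1381.76, north 4040 cos 340° = 3796.36
Current position: (-1381.76, 3796.36). Target: (-2354, 2657). Remaining: Δeast = -972.24, Δnorth = -1139.36.
Bearing = atan2(-972.24, -1139.36) mod 360° = 220.47°; distance = √((-972.24)² + (-1139.36)²) = 1497.793 m.

220°, 1498 m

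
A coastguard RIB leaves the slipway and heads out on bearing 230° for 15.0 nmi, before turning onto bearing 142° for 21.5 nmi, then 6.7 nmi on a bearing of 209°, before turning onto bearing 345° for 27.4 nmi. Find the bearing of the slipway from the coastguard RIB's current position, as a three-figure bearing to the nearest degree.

Leg 1 (230°, 15.0 nmi): east 15.0 sin 230° = -11.49, north 15.0 cos 230° = -9.64
Leg 2 (142°, 21.5 nmi): east 21.5 sin 142° = 13.24, north 21.5 cos 142° = -16.94
Leg 3 (209°, 6.7 nmi): east 6.7 sin 209° = -3.25, north 6.7 cos 209° = -5.86
Leg 4 (345°, 27.4 nmi): east 27.4 sin 345° = -7.09, north 27.4 cos 345° = 26.47
Net displacement: -8.59 east, -5.98 north. Direction back to start is (8.59, 5.98): bearing = atan2(8.59, 5.98) mod 360° = 55.18° ≈ 055°.

055°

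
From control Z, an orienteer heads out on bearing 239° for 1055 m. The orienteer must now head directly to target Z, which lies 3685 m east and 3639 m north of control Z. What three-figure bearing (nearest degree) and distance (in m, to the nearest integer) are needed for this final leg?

Leg 1 (239°, 1055 m): east 1055 sin 239° = -904.31, north 1055 cos 239° = -543.37
Current position: (-904.31, -543.37). Target: (3685, 3639). Remaining: Δeast = 4589.31, Δnorth = 4182.37.
Bearing = atan2(4589.31, 4182.37) mod 360° = 47.66°; distance = √((4589.31)² + (4182.37)²) = 6209.183 m.

048°, 6209 m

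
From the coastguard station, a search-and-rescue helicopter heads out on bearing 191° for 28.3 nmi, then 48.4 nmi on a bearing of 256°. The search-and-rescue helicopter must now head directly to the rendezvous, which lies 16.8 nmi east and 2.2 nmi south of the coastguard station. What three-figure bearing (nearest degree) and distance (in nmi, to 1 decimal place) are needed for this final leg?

062°, 78.6 nmi

Leg 1 (191°, 28.3 nmi): east 28.3 sin 191° = -5.40, north 28.3 cos 191° = -27.78
Leg 2 (256°, 48.4 nmi): east 48.4 sin 256° = -46.96, north 48.4 cos 256° = -11.71
Current position: (-52.36, -39.49). Target: (16.8, -2.2). Remaining: Δeast = 69.16, Δnorth = 37.29.
Bearing = atan2(69.16, 37.29) mod 360° = 61.67°; distance = √((69.16)² + (37.29)²) = 78.574 nmi.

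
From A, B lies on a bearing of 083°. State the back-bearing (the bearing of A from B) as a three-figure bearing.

Back-bearing = 083° + 180° = 263°.

263°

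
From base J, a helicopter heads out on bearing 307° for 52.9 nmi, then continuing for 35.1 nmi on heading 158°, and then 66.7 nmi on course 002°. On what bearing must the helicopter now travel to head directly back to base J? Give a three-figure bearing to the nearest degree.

158°

Leg 1 (307°, 52.9 nmi): east 52.9 sin 307° = -42.25, north 52.9 cos 307° = 31.84
Leg 2 (158°, 35.1 nmi): east 35.1 sin 158° = 13.15, north 35.1 cos 158° = -32.54
Leg 3 (002°, 66.7 nmi): east 66.7 sin 2° = 2.33, north 66.7 cos 2° = 66.66
Net displacement: -26.77 east, 65.95 north. Direction back to start is (26.77, -65.95): bearing = atan2(26.77, -65.95) mod 360° = 157.91° ≈ 158°.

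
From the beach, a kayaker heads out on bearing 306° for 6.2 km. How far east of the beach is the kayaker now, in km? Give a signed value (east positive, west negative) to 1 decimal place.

Leg 1 (306°, 6.2 km): east 6.2 sin 306° = -5.02, north 6.2 cos 306° = 3.64
Net east component: -5.02 km.

-5.0 km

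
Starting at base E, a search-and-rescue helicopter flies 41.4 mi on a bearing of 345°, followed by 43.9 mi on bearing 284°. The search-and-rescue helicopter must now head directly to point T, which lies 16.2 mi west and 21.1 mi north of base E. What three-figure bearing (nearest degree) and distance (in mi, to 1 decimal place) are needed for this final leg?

128°, 47.4 mi

Leg 1 (345°, 41.4 mi): east 41.4 sin 345° = -10.72, north 41.4 cos 345° = 39.99
Leg 2 (284°, 43.9 mi): east 43.9 sin 284° = -42.60, north 43.9 cos 284° = 10.62
Current position: (-53.31, 50.61). Target: (-16.2, 21.1). Remaining: Δeast = 37.11, Δnorth = -29.51.
Bearing = atan2(37.11, -29.51) mod 360° = 128.49°; distance = √((37.11)² + (-29.51)²) = 47.414 mi.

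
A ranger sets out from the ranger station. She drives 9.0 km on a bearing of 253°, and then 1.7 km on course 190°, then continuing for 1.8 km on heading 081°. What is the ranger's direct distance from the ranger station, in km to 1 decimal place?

8.2 km

Leg 1 (253°, 9.0 km): east 9.0 sin 253° = -8.61, north 9.0 cos 253° = -2.63
Leg 2 (190°, 1.7 km): east 1.7 sin 190° = -0.30, north 1.7 cos 190° = -1.67
Leg 3 (081°, 1.8 km): east 1.8 sin 81° = 1.78, north 1.8 cos 81° = 0.28
Net: -7.12 east, -4.02 north. Distance = √((-7.12)² + (-4.02)²) = 8.182 km.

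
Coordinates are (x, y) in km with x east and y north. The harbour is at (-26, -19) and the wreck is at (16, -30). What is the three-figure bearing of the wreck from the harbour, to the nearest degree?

Δeast = 16 − -26 = 42.00; Δnorth = -30 − -19 = -11.00.
Bearing = atan2(Δeast, Δnorth) mod 360° = 104.68° ≈ 105°.

105°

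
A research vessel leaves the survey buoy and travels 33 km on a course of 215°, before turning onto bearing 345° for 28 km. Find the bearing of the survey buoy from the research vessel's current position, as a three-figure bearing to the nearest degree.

Leg 1 (215°, 33 km): east 33 sin 215° = -18.93, north 33 cos 215° = -27.03
Leg 2 (345°, 28 km): east 28 sin 345° = -7.25, north 28 cos 345° = 27.05
Net displacement: -26.17 east, 0.01 north. Direction back to start is (26.17, -0.01): bearing = atan2(26.17, -0.01) mod 360° = 90.03° ≈ 090°.

090°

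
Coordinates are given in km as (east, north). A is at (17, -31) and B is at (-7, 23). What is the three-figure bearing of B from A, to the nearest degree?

336°

Δeast = -7 − 17 = -24.00; Δnorth = 23 − -31 = 54.00.
Bearing = atan2(Δeast, Δnorth) mod 360° = 336.04° ≈ 336°.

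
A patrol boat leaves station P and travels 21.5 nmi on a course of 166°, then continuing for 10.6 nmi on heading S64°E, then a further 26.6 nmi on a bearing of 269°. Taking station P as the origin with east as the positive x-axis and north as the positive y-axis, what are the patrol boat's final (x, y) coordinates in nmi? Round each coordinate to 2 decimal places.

Leg 1 (166°, 21.5 nmi): east 21.5 sin 166° = 5.20, north 21.5 cos 166° = -20.86
Leg 2 (S64°E, 10.6 nmi): east 10.6 sin 116° = 9.53, north 10.6 cos 116° = -4.65
Leg 3 (269°, 26.6 nmi): east 26.6 sin 269° = -26.60, north 26.6 cos 269° = -0.46
Summing: -11.87 nmi east, -25.97 nmi north → (-11.87, -25.97).

(-11.87, -25.97)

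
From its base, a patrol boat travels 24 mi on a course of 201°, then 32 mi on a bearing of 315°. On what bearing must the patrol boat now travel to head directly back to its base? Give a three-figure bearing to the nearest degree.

Leg 1 (201°, 24 mi): east 24 sin 201° = -8.60, north 24 cos 201° = -22.41
Leg 2 (315°, 32 mi): east 32 sin 315° = -22.63, north 32 cos 315° = 22.63
Net displacement: -31.23 east, 0.22 north. Direction back to start is (31.23, -0.22): bearing = atan2(31.23, -0.22) mod 360° = 90.41° ≈ 090°.

090°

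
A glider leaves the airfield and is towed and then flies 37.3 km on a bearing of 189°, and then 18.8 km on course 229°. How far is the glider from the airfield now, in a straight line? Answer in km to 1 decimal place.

53.1 km

Leg 1 (189°, 37.3 km): east 37.3 sin 189° = -5.84, north 37.3 cos 189° = -36.84
Leg 2 (229°, 18.8 km): east 18.8 sin 229° = -14.19, north 18.8 cos 229° = -12.33
Net: -20.02 east, -49.17 north. Distance = √((-20.02)² + (-49.17)²) = 53.095 km.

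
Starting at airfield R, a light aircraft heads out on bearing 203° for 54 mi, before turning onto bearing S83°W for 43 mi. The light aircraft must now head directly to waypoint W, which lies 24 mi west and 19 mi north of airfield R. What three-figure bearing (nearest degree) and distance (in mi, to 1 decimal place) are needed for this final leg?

028°, 84.0 mi

Leg 1 (203°, 54 mi): east 54 sin 203° = -21.10, north 54 cos 203° = -49.71
Leg 2 (S83°W, 43 mi): east 43 sin 263° = -42.68, north 43 cos 263° = -5.24
Current position: (-63.78, -54.95). Target: (-24, 19). Remaining: Δeast = 39.78, Δnorth = 73.95.
Bearing = atan2(39.78, 73.95) mod 360° = 28.28°; distance = √((39.78)² + (73.95)²) = 83.968 mi.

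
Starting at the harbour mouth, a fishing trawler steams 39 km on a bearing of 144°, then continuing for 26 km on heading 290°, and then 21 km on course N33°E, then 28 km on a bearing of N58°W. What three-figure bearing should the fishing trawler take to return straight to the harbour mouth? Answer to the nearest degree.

Leg 1 (144°, 39 km): east 39 sin 144° = 22.92, north 39 cos 144° = -31.55
Leg 2 (290°, 26 km): east 26 sin 290° = -24.43, north 26 cos 290° = 8.89
Leg 3 (N33°E, 21 km): east 21 sin 33° = 11.44, north 21 cos 33° = 17.61
Leg 4 (N58°W, 28 km): east 28 sin 302° = -23.75, north 28 cos 302° = 14.84
Net displacement: -13.82 east, 9.79 north. Direction back to start is (13.82, -9.79): bearing = atan2(13.82, -9.79) mod 360° = 125.32° ≈ 125°.

125°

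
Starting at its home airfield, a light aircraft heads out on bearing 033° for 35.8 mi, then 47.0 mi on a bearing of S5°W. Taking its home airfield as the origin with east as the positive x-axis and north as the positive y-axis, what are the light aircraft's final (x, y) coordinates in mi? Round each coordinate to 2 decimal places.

(15.40, -16.80)

Leg 1 (033°, 35.8 mi): east 35.8 sin 33° = 19.50, north 35.8 cos 33° = 30.02
Leg 2 (S5°W, 47.0 mi): east 47.0 sin 185° = -4.10, north 47.0 cos 185° = -46.82
Summing: 15.40 mi east, -16.80 mi north → (15.40, -16.80).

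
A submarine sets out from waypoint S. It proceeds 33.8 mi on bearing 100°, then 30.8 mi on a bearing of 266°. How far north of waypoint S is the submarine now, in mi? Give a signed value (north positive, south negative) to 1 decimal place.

Leg 1 (100°, 33.8 mi): east 33.8 sin 100° = 33.29, north 33.8 cos 100° = -5.87
Leg 2 (266°, 30.8 mi): east 30.8 sin 266° = -30.72, north 30.8 cos 266° = -2.15
Net north component: -8.02 mi.

-8.0 mi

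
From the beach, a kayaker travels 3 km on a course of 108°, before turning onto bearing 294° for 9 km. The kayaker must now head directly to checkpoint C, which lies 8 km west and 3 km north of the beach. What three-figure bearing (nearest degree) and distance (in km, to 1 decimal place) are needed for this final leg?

276°, 2.6 km

Leg 1 (108°, 3 km): east 3 sin 108° = 2.85, north 3 cos 108° = -0.93
Leg 2 (294°, 9 km): east 9 sin 294° = -8.22, north 9 cos 294° = 3.66
Current position: (-5.37, 2.73). Target: (-8, 3). Remaining: Δeast = -2.63, Δnorth = 0.27.
Bearing = atan2(-2.63, 0.27) mod 360° = 275.78°; distance = √((-2.63)² + (0.27)²) = 2.645 km.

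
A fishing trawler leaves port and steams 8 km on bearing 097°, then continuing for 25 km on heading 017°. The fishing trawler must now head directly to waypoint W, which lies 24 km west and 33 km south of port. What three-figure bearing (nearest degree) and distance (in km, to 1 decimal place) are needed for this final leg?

Leg 1 (097°, 8 km): east 8 sin 97° = 7.94, north 8 cos 97° = -0.97
Leg 2 (017°, 25 km): east 25 sin 17° = 7.31, north 25 cos 17° = 23.91
Current position: (15.25, 22.93). Target: (-24, -33). Remaining: Δeast = -39.25, Δnorth = -55.93.
Bearing = atan2(-39.25, -55.93) mod 360° = 215.06°; distance = √((-39.25)² + (-55.93)²) = 68.330 km.

215°, 68.3 km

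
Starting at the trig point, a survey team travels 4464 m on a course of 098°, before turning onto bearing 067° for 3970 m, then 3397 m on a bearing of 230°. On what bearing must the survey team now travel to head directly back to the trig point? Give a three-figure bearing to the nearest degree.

Leg 1 (098°, 4464 m): east 4464 sin 98° = 4420.56, north 4464 cos 98° = -621.27
Leg 2 (067°, 3970 m): east 3970 sin 67° = 3654.40, north 3970 cos 67° = 1551.20
Leg 3 (230°, 3397 m): east 3397 sin 230° = -2602.25, north 3397 cos 230° = -2183.55
Net displacement: 5472.71 east, -1253.62 north. Direction back to start is (-5472.71, 1253.62): bearing = atan2(-5472.71, 1253.62) mod 360° = 282.90° ≈ 283°.

283°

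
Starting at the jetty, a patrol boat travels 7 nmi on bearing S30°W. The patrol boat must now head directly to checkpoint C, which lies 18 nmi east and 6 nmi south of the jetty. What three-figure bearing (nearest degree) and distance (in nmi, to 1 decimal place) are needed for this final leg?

090°, 21.5 nmi

Leg 1 (S30°W, 7 nmi): east 7 sin 210° = -3.50, north 7 cos 210° = -6.06
Current position: (-3.50, -6.06). Target: (18, -6). Remaining: Δeast = 21.50, Δnorth = 0.06.
Bearing = atan2(21.50, 0.06) mod 360° = 89.83°; distance = √((21.50)² + (0.06)²) = 21.500 nmi.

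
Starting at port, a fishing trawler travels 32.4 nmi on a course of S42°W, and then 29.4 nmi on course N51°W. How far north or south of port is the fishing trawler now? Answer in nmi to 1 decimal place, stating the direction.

5.6 nmi south

Leg 1 (S42°W, 32.4 nmi): east 32.4 sin 222° = -21.68, north 32.4 cos 222° = -24.08
Leg 2 (N51°W, 29.4 nmi): east 29.4 sin 309° = -22.85, north 29.4 cos 309° = 18.50
Net north component: -5.58 nmi.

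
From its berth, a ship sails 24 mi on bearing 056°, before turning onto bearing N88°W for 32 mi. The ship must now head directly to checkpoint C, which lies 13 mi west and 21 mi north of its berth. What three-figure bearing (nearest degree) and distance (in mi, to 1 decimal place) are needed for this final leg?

352°, 6.5 mi

Leg 1 (056°, 24 mi): east 24 sin 56° = 19.90, north 24 cos 56° = 13.42
Leg 2 (N88°W, 32 mi): east 32 sin 272° = -31.98, north 32 cos 272° = 1.12
Current position: (-12.08, 14.54). Target: (-13, 21). Remaining: Δeast = -0.92, Δnorth = 6.46.
Bearing = atan2(-0.92, 6.46) mod 360° = 351.93°; distance = √((-0.92)² + (6.46)²) = 6.527 mi.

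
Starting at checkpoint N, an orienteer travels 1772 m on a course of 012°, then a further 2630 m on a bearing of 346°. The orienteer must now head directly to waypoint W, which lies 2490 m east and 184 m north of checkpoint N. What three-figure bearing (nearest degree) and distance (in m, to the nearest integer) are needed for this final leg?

Leg 1 (012°, 1772 m): east 1772 sin 12° = 368.42, north 1772 cos 12° = 1733.28
Leg 2 (346°, 2630 m): east 2630 sin 346° = -636.25, north 2630 cos 346° = 2551.88
Current position: (-267.84, 4285.16). Target: (2490, 184). Remaining: Δeast = 2757.84, Δnorth = -4101.16.
Bearing = atan2(2757.84, -4101.16) mod 360° = 146.08°; distance = √((2757.84)² + (-4101.16)²) = 4942.179 m.

146°, 4942 m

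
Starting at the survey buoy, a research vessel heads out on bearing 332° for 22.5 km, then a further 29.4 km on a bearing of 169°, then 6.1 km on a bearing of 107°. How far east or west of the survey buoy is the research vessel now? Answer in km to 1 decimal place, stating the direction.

Leg 1 (332°, 22.5 km): east 22.5 sin 332° = -10.56, north 22.5 cos 332° = 19.87
Leg 2 (169°, 29.4 km): east 29.4 sin 169° = 5.61, north 29.4 cos 169° = -28.86
Leg 3 (107°, 6.1 km): east 6.1 sin 107° = 5.83, north 6.1 cos 107° = -1.78
Net east component: 0.88 km.

0.9 km east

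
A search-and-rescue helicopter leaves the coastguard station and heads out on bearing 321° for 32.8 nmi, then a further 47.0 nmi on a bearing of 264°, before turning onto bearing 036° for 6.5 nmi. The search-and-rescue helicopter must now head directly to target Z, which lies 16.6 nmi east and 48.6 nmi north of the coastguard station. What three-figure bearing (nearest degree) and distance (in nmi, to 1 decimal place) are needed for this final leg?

Leg 1 (321°, 32.8 nmi): east 32.8 sin 321° = -20.64, north 32.8 cos 321° = 25.49
Leg 2 (264°, 47.0 nmi): east 47.0 sin 264° = -46.74, north 47.0 cos 264° = -4.91
Leg 3 (036°, 6.5 nmi): east 6.5 sin 36° = 3.82, north 6.5 cos 36° = 5.26
Current position: (-63.56, 25.84). Target: (16.6, 48.6). Remaining: Δeast = 80.16, Δnorth = 22.76.
Bearing = atan2(80.16, 22.76) mod 360° = 74.15°; distance = √((80.16)² + (22.76)²) = 83.333 nmi.

074°, 83.3 nmi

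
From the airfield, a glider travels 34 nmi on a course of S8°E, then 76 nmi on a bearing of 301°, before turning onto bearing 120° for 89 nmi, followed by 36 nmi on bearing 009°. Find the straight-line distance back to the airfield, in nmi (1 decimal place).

Leg 1 (S8°E, 34 nmi): east 34 sin 172° = 4.73, north 34 cos 172° = -33.67
Leg 2 (301°, 76 nmi): east 76 sin 301° = -65.14, north 76 cos 301° = 39.14
Leg 3 (120°, 89 nmi): east 89 sin 120° = 77.08, north 89 cos 120° = -44.50
Leg 4 (009°, 36 nmi): east 36 sin 9° = 5.63, north 36 cos 9° = 35.56
Net: 22.30 east, -3.47 north. Distance = √((22.30)² + (-3.47)²) = 22.563 nmi.

22.6 nmi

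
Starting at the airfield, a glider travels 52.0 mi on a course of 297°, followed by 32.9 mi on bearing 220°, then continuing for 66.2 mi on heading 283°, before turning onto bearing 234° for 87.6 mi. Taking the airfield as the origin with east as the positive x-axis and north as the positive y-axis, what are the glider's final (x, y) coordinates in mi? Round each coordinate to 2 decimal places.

(-202.85, -38.19)

Leg 1 (297°, 52.0 mi): east 52.0 sin 297° = -46.33, north 52.0 cos 297° = 23.61
Leg 2 (220°, 32.9 mi): east 32.9 sin 220° = -21.15, north 32.9 cos 220° = -25.20
Leg 3 (283°, 66.2 mi): east 66.2 sin 283° = -64.50, north 66.2 cos 283° = 14.89
Leg 4 (234°, 87.6 mi): east 87.6 sin 234° = -70.87, north 87.6 cos 234° = -51.49
Summing: -202.85 mi east, -38.19 mi north → (-202.85, -38.19).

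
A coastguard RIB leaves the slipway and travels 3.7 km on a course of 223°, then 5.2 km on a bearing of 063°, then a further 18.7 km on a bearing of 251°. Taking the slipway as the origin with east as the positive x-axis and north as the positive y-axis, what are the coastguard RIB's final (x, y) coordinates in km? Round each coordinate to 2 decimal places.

(-15.57, -6.43)

Leg 1 (223°, 3.7 km): east 3.7 sin 223° = -2.52, north 3.7 cos 223° = -2.71
Leg 2 (063°, 5.2 km): east 5.2 sin 63° = 4.63, north 5.2 cos 63° = 2.36
Leg 3 (251°, 18.7 km): east 18.7 sin 251° = -17.68, north 18.7 cos 251° = -6.09
Summing: -15.57 km east, -6.43 km north → (-15.57, -6.43).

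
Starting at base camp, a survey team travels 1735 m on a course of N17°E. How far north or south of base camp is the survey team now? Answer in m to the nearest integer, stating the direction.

1659 m north

Leg 1 (N17°E, 1735 m): east 1735 sin 17° = 507.26, north 1735 cos 17° = 1659.19
Net north component: 1659.19 m.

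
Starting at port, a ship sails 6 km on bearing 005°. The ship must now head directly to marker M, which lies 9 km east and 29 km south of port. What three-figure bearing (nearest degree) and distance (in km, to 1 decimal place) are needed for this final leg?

166°, 36.0 km

Leg 1 (005°, 6 km): east 6 sin 5° = 0.52, north 6 cos 5° = 5.98
Current position: (0.52, 5.98). Target: (9, -29). Remaining: Δeast = 8.48, Δnorth = -34.98.
Bearing = atan2(8.48, -34.98) mod 360° = 166.38°; distance = √((8.48)² + (-34.98)²) = 35.990 km.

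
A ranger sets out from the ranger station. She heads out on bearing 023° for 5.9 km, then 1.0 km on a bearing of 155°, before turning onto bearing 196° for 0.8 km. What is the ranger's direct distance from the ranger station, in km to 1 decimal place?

4.5 km

Leg 1 (023°, 5.9 km): east 5.9 sin 23° = 2.31, north 5.9 cos 23° = 5.43
Leg 2 (155°, 1.0 km): east 1.0 sin 155° = 0.42, north 1.0 cos 155° = -0.91
Leg 3 (196°, 0.8 km): east 0.8 sin 196° = -0.22, north 0.8 cos 196° = -0.77
Net: 2.51 east, 3.76 north. Distance = √((2.51)² + (3.76)²) = 4.516 km.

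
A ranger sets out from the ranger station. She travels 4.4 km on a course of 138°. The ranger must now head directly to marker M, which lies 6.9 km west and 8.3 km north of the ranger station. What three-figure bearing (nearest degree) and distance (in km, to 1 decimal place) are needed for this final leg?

320°, 15.2 km

Leg 1 (138°, 4.4 km): east 4.4 sin 138° = 2.94, north 4.4 cos 138° = -3.27
Current position: (2.94, -3.27). Target: (-6.9, 8.3). Remaining: Δeast = -9.84, Δnorth = 11.57.
Bearing = atan2(-9.84, 11.57) mod 360° = 319.61°; distance = √((-9.84)² + (11.57)²) = 15.191 km.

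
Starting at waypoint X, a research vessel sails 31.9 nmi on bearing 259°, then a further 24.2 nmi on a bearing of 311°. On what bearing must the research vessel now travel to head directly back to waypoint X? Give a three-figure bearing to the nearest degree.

101°

Leg 1 (259°, 31.9 nmi): east 31.9 sin 259° = -31.31, north 31.9 cos 259° = -6.09
Leg 2 (311°, 24.2 nmi): east 24.2 sin 311° = -18.26, north 24.2 cos 311° = 15.88
Net displacement: -49.58 east, 9.79 north. Direction back to start is (49.58, -9.79): bearing = atan2(49.58, -9.79) mod 360° = 101.17° ≈ 101°.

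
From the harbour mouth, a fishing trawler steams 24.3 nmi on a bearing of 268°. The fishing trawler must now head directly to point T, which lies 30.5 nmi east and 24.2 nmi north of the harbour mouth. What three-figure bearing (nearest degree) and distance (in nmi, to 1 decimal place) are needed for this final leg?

Leg 1 (268°, 24.3 nmi): east 24.3 sin 268° = -24.29, north 24.3 cos 268° = -0.85
Current position: (-24.29, -0.85). Target: (30.5, 24.2). Remaining: Δeast = 54.79, Δnorth = 25.05.
Bearing = atan2(54.79, 25.05) mod 360° = 65.43°; distance = √((54.79)² + (25.05)²) = 60.240 nmi.

065°, 60.2 nmi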